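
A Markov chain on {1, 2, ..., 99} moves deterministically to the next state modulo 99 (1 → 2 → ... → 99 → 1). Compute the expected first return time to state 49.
E[T_49 | X_0 = 49] = 99

The chain cycles deterministically, so starting at state 49 it returns in exactly 99 steps. Equivalently, the stationary distribution is uniform π_j = 1/99 for every state j, so by Kac's formula E[T_49] = 1/π_49 = 99.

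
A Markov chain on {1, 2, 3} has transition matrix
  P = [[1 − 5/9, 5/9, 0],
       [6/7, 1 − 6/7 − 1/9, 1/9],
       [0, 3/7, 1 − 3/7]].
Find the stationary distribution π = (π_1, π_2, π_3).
π = (729/1324, 945/2648, 245/2648)

This is a birth-death chain on three states, which satisfies detailed balance: π_1 · P_{12} = π_2 · P_{21} and π_2 · P_{23} = π_3 · P_{32}.
From π_1 · 5/9 = π_2 · 6/7: π_2/π_1 = (5/9)/(6/7) = 35/54.
From π_2 · 1/9 = π_3 · 3/7: π_3/π_2 = (1/9)/(3/7) = 7/27.
Take π_1 proportional to 1; then unnormalized π = (1, 35/54, 245/1458). Normalize by dividing by the sum 1324/729:
  π = (729/1324, 945/2648, 245/2648).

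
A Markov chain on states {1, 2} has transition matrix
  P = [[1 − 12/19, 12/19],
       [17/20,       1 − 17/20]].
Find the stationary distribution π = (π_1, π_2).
π_1 = 323/563, π_2 = 240/563

Solve πP = π with π_1 + π_2 = 1. From πP = π: π_1 · (1 − 12/19) + π_2 · 17/20 = π_1 ⇒ π_2 · 17/20 = π_1 · 12/19 ⇒ π_2/π_1 = (12/19)/(17/20) = 240/323. Together with π_1 + π_2 = 1:
  π_1 = (17/20)/(12/19 + 17/20) = (17/20)/(563/380) = 323/563,
  π_2 = (12/19)/(12/19 + 17/20) = (12/19)/(563/380) = 240/563.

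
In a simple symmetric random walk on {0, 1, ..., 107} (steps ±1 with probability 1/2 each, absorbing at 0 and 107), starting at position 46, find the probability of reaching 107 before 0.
P(hit 107 before 0) = 46/107

Let u_k = P(hit 107 before 0 | start at k). Then u_0 = 0, u_107 = 1, and u_k = u_{k-1}/2 + u_{k+1}/2 for 1 ≤ k ≤ 106. This harmonic recurrence is solved by u_k = k/107, giving u_46 = 46/107.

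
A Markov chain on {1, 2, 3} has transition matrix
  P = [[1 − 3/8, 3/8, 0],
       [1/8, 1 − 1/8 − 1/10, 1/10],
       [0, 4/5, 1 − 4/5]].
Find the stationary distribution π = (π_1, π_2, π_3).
π = (8/35, 24/35, 3/35)

This is a birth-death chain on three states, which satisfies detailed balance: π_1 · P_{12} = π_2 · P_{21} and π_2 · P_{23} = π_3 · P_{32}.
From π_1 · 3/8 = π_2 · 1/8: π_2/π_1 = (3/8)/(1/8) = 3.
From π_2 · 1/10 = π_3 · 4/5: π_3/π_2 = (1/10)/(4/5) = 1/8.
Take π_1 proportional to 1; then unnormalized π = (1, 3, 3/8). Normalize by dividing by the sum 35/8:
  π = (8/35, 24/35, 3/35).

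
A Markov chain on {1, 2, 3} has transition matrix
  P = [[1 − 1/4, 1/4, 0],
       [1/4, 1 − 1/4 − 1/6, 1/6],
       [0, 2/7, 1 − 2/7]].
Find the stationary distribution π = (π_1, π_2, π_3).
π = (12/31, 12/31, 7/31)

This is a birth-death chain on three states, which satisfies detailed balance: π_1 · P_{12} = π_2 · P_{21} and π_2 · P_{23} = π_3 · P_{32}.
From π_1 · 1/4 = π_2 · 1/4: π_2/π_1 = (1/4)/(1/4) = 1.
From π_2 · 1/6 = π_3 · 2/7: π_3/π_2 = (1/6)/(2/7) = 7/12.
Take π_1 proportional to 1; then unnormalized π = (1, 1, 7/12). Normalize by dividing by the sum 31/12:
  π = (12/31, 12/31, 7/31).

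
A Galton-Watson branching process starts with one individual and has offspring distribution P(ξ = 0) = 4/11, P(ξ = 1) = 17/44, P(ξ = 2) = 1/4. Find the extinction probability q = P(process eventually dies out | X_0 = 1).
q = 1

Mean offspring μ = 0·4/11 + 1·17/44 + 2·1/4 = 39/44 ≤ 1. For μ ≤ 1 with offspring not concentrated at 1, the Galton-Watson process goes extinct almost surely, so q = 1.
(Algebraic check: The pgf is f(s) = 4/11 + 17/44·s + 1/4·s². The extinction probability q is the smallest fixed point of f in [0, 1]. Setting s = f(s):
  1/4·s² + (17/44 − 1)·s + 4/11 = 0
  1/4·s² − (4/11 + 1/4)·s + 4/11 = 0
which factors as (s − 1)·(1/4·s − 4/11) = 0, giving roots s = 1 and s = (4/11)/(1/4) = 16/11. Since 16/11 ≥ 1, the smallest root in [0, 1] is s = 1.)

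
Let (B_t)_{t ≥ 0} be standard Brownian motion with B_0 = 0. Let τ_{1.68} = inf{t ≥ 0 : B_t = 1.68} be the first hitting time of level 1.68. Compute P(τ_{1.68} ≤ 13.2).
P(τ_{1.68} ≤ 13.2) = 2(1 − Φ(1.68/√13.2)) = 2(1 − Φ(0.4624)) ≈ 0.6438

By the reflection principle for standard BM, P(τ_b ≤ t) = 2 · P(B_t ≥ b). Since B_t ~ N(0, t), P(B_t ≥ 1.68) = 1 − Φ(1.68/√t) = 1 − Φ(1.68/√13.2) = 1 − Φ(0.4624) ≈ 0.32190. Doubling: P(τ_{1.68} ≤ 13.2) ≈ 2 · 0.32190 = 0.64380 ≈ 0.6438.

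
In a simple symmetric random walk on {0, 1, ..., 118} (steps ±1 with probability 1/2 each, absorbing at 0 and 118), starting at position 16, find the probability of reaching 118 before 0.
P(hit 118 before 0) = 16/118 = 8/59

Let u_k = P(hit 118 before 0 | start at k). Then u_0 = 0, u_118 = 1, and u_k = u_{k-1}/2 + u_{k+1}/2 for 1 ≤ k ≤ 117. This harmonic recurrence is solved by u_k = k/118, giving u_16 = 16/118 = 8/59.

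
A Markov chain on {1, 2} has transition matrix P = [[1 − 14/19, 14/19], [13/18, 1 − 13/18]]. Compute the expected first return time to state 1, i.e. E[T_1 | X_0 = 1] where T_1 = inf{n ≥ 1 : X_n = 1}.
E[T_1 | X_0 = 1] = 1/π_1 = 499/247

For an irreducible recurrent Markov chain with stationary distribution π, E[T_i | X_0 = i] = 1/π_i (Kac's formula). Here π_1 = (13/18)/(14/19 + 13/18) = (13/18)/(499/342) = 247/499, so E[T_1 | X_0 = 1] = 1/π_1 = (14/19 + 13/18)/(13/18) = (499/342)/(13/18) = 499/247.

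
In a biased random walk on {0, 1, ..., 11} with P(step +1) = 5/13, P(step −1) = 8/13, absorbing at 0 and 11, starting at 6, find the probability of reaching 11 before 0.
P(hit 11 before 0) = (1 − (8/5)^6) / (1 − (8/5)^11) = 256790625/2847035489

Let u_k denote P(reach 11 before 0 | start at k). Boundary: u_0 = 0, u_11 = 1. Recurrence: u_k = 5/13·u_{k+1} + 8/13·u_{k-1} for 1 ≤ k ≤ 10. Try u_k = A + B·r^k with r = q/p = (8/13)/(5/13) = 8/5. Substitution satisfies the recurrence; boundary conditions give:
  u_k = (1 − r^k) / (1 − r^N) = (1 − (8/5)^6) / (1 − (8/5)^11) = 256790625/2847035489.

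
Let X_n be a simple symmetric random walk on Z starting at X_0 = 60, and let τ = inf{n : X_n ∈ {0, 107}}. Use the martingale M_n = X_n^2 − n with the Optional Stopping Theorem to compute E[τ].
E[τ] = 2820

M_n = X_n^2 − n is a martingale (since E[X_{n+1}^2 | F_n] = X_n^2 + 1). By OST (τ has finite mean in a bounded region), E[M_τ] = E[M_0] = X_0^2 − 0 = 60^2 = 3600. Also E[M_τ] = E[X_τ^2] − E[τ]. The walk exits at 0 or 107, with P(hit 107 first) = 60/107, so E[X_τ^2] = 107^2 · 60/107 + 0 = 6420. Thus E[τ] = E[X_τ^2] − E[M_τ] = 6420 − 3600 = 2820 = 60(107 − 60) = 2820.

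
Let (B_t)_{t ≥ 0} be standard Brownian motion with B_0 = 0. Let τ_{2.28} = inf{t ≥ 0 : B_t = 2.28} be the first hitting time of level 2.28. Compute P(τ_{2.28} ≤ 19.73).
P(τ_{2.28} ≤ 19.73) = 2(1 − Φ(2.28/√19.73)) = 2(1 − Φ(0.5133)) ≈ 0.6077

By the reflection principle for standard BM, P(τ_b ≤ t) = 2 · P(B_t ≥ b). Since B_t ~ N(0, t), P(B_t ≥ 2.28) = 1 − Φ(2.28/√t) = 1 − Φ(2.28/√19.73) = 1 − Φ(0.5133) ≈ 0.30387. Doubling: P(τ_{2.28} ≤ 19.73) ≈ 2 · 0.30387 = 0.60774 ≈ 0.6077.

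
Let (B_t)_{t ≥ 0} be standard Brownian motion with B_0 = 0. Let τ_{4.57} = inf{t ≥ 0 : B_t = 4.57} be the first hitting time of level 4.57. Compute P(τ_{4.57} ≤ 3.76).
P(τ_{4.57} ≤ 3.76) = 2(1 − Φ(4.57/√3.76)) = 2(1 − Φ(2.3568)) ≈ 0.0184

By the reflection principle for standard BM, P(τ_b ≤ t) = 2 · P(B_t ≥ b). Since B_t ~ N(0, t), P(B_t ≥ 4.57) = 1 − Φ(4.57/√t) = 1 − Φ(4.57/√3.76) = 1 − Φ(2.3568) ≈ 0.00922. Doubling: P(τ_{4.57} ≤ 3.76) ≈ 2 · 0.00922 = 0.01844 ≈ 0.0184.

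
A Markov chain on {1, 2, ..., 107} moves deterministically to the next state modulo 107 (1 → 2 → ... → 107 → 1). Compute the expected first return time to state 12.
E[T_12 | X_0 = 12] = 107

The chain cycles deterministically, so starting at state 12 it returns in exactly 107 steps. Equivalently, the stationary distribution is uniform π_j = 1/107 for every state j, so by Kac's formula E[T_12] = 1/π_12 = 107.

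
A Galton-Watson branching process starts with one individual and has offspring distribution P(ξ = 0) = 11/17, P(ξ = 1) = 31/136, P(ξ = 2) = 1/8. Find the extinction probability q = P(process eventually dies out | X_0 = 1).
q = 1

Mean offspring μ = 0·11/17 + 1·31/136 + 2·1/8 = 65/136 ≤ 1. For μ ≤ 1 with offspring not concentrated at 1, the Galton-Watson process goes extinct almost surely, so q = 1.
(Algebraic check: The pgf is f(s) = 11/17 + 31/136·s + 1/8·s². The extinction probability q is the smallest fixed point of f in [0, 1]. Setting s = f(s):
  1/8·s² + (31/136 − 1)·s + 11/17 = 0
  1/8·s² − (11/17 + 1/8)·s + 11/17 = 0
which factors as (s − 1)·(1/8·s − 11/17) = 0, giving roots s = 1 and s = (11/17)/(1/8) = 88/17. Since 88/17 ≥ 1, the smallest root in [0, 1] is s = 1.)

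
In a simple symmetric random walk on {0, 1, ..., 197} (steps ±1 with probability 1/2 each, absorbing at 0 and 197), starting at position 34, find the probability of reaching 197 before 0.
P(hit 197 before 0) = 34/197

Let u_k = P(hit 197 before 0 | start at k). Then u_0 = 0, u_197 = 1, and u_k = u_{k-1}/2 + u_{k+1}/2 for 1 ≤ k ≤ 196. This harmonic recurrence is solved by u_k = k/197, giving u_34 = 34/197.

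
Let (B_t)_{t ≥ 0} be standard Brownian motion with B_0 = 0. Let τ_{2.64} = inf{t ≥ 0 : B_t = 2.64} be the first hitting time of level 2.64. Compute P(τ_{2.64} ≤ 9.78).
P(τ_{2.64} ≤ 9.78) = 2(1 − Φ(2.64/√9.78)) = 2(1 − Φ(0.8442)) ≈ 0.3986

By the reflection principle for standard BM, P(τ_b ≤ t) = 2 · P(B_t ≥ b). Since B_t ~ N(0, t), P(B_t ≥ 2.64) = 1 − Φ(2.64/√t) = 1 − Φ(2.64/√9.78) = 1 − Φ(0.8442) ≈ 0.19928. Doubling: P(τ_{2.64} ≤ 9.78) ≈ 2 · 0.19928 = 0.39856 ≈ 0.3986.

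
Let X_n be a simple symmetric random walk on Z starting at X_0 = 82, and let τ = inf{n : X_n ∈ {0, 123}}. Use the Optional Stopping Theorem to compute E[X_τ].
E[X_τ] = 82

X_n is a martingale and τ is a bounded-mean stopping time (indeed τ is finite a.s. with bounded expectation since the walk is in a bounded region). By the OST, E[X_τ] = E[X_0] = 82. Equivalently: E[X_τ] = 123 · P(hit 123 first) + 0 · P(hit 0 first) = 123 · (82/123) = 82.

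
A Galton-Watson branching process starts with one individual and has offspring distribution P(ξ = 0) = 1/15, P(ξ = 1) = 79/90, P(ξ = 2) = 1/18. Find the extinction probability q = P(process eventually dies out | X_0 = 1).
q = 1

Mean offspring μ = 0·1/15 + 1·79/90 + 2·1/18 = 89/90 ≤ 1. For μ ≤ 1 with offspring not concentrated at 1, the Galton-Watson process goes extinct almost surely, so q = 1.
(Algebraic check: The pgf is f(s) = 1/15 + 79/90·s + 1/18·s². The extinction probability q is the smallest fixed point of f in [0, 1]. Setting s = f(s):
  1/18·s² + (79/90 − 1)·s + 1/15 = 0
  1/18·s² − (1/15 + 1/18)·s + 1/15 = 0
which factors as (s − 1)·(1/18·s − 1/15) = 0, giving roots s = 1 and s = (1/15)/(1/18) = 6/5. Since 6/5 ≥ 1, the smallest root in [0, 1] is s = 1.)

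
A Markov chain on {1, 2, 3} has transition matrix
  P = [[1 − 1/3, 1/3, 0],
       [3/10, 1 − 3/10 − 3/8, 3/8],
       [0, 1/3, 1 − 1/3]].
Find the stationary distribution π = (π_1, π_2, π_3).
π = (36/121, 40/121, 45/121)

This is a birth-death chain on three states, which satisfies detailed balance: π_1 · P_{12} = π_2 · P_{21} and π_2 · P_{23} = π_3 · P_{32}.
From π_1 · 1/3 = π_2 · 3/10: π_2/π_1 = (1/3)/(3/10) = 10/9.
From π_2 · 3/8 = π_3 · 1/3: π_3/π_2 = (3/8)/(1/3) = 9/8.
Take π_1 proportional to 1; then unnormalized π = (1, 10/9, 5/4). Normalize by dividing by the sum 121/36:
  π = (36/121, 40/121, 45/121).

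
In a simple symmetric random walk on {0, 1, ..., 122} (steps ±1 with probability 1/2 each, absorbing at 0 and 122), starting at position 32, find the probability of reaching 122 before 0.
P(hit 122 before 0) = 32/122 = 16/61

Let u_k = P(hit 122 before 0 | start at k). Then u_0 = 0, u_122 = 1, and u_k = u_{k-1}/2 + u_{k+1}/2 for 1 ≤ k ≤ 121. This harmonic recurrence is solved by u_k = k/122, giving u_32 = 32/122 = 16/61.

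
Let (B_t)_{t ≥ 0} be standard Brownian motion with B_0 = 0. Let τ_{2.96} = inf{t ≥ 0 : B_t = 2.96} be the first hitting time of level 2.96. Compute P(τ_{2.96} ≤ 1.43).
P(τ_{2.96} ≤ 1.43) = 2(1 − Φ(2.96/√1.43)) = 2(1 − Φ(2.4753)) ≈ 0.0133

By the reflection principle for standard BM, P(τ_b ≤ t) = 2 · P(B_t ≥ b). Since B_t ~ N(0, t), P(B_t ≥ 2.96) = 1 − Φ(2.96/√t) = 1 − Φ(2.96/√1.43) = 1 − Φ(2.4753) ≈ 0.00666. Doubling: P(τ_{2.96} ≤ 1.43) ≈ 2 · 0.00666 = 0.01332 ≈ 0.0133.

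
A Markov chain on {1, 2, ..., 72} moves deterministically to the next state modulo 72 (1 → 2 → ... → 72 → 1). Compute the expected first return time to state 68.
E[T_68 | X_0 = 68] = 72

The chain cycles deterministically, so starting at state 68 it returns in exactly 72 steps. Equivalently, the stationary distribution is uniform π_j = 1/72 for every state j, so by Kac's formula E[T_68] = 1/π_68 = 72.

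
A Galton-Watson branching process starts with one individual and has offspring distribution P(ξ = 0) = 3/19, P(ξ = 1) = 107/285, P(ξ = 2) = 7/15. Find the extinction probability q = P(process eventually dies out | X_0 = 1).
q = 45/133

The pgf is f(s) = 3/19 + 107/285·s + 7/15·s². The extinction probability q is the smallest fixed point of f in [0, 1]. Setting s = f(s):
  7/15·s² + (107/285 − 1)·s + 3/19 = 0
  7/15·s² − (3/19 + 7/15)·s + 3/19 = 0
which factors as (s − 1)·(7/15·s − 3/19) = 0, giving roots s = 1 and s = (3/19)/(7/15) = 45/133.
Mean offspring μ = 107/285 + 2·7/15 = 373/285 > 1 (supercritical), so q < 1. The extinction probability is the smaller root: q = (3/19)/(7/15) = 45/133.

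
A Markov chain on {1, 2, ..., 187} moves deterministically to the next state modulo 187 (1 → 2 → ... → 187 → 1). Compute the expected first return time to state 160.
E[T_160 | X_0 = 160] = 187

The chain cycles deterministically, so starting at state 160 it returns in exactly 187 steps. Equivalently, the stationary distribution is uniform π_j = 1/187 for every state j, so by Kac's formula E[T_160] = 1/π_160 = 187.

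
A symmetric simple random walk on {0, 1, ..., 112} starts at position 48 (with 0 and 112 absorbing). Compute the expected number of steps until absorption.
E[τ | X_0 = 48] = 3072

Let v_k = E[τ | X_0 = k]. Boundary: v_0 = v_112 = 0. Recurrence: v_k = 1 + (v_{k-1} + v_{k+1})/2 for 1 ≤ k ≤ 111. The particular solution to v_k − (v_{k-1} + v_{k+1})/2 = 1 is v_k = −k^2. Adding homogeneous solution A + B k and matching boundaries gives v_k = k (112 − k). Substituting k = 48: v_48 = 48 · 64 = 3072.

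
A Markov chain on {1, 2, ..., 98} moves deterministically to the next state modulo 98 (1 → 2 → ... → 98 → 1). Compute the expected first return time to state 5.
E[T_5 | X_0 = 5] = 98

The chain cycles deterministically, so starting at state 5 it returns in exactly 98 steps. Equivalently, the stationary distribution is uniform π_j = 1/98 for every state j, so by Kac's formula E[T_5] = 1/π_5 = 98.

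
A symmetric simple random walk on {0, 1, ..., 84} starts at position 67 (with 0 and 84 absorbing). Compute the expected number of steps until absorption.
E[τ | X_0 = 67] = 1139

Let v_k = E[τ | X_0 = k]. Boundary: v_0 = v_84 = 0. Recurrence: v_k = 1 + (v_{k-1} + v_{k+1})/2 for 1 ≤ k ≤ 83. The particular solution to v_k − (v_{k-1} + v_{k+1})/2 = 1 is v_k = −k^2. Adding homogeneous solution A + B k and matching boundaries gives v_k = k (84 − k). Substituting k = 67: v_67 = 67 · 17 = 1139.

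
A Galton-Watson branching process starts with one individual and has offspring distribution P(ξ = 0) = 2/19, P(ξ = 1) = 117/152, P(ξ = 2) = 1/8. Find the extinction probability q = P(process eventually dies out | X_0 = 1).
q = 16/19

The pgf is f(s) = 2/19 + 117/152·s + 1/8·s². The extinction probability q is the smallest fixed point of f in [0, 1]. Setting s = f(s):
  1/8·s² + (117/152 − 1)·s + 2/19 = 0
  1/8·s² − (2/19 + 1/8)·s + 2/19 = 0
which factors as (s − 1)·(1/8·s − 2/19) = 0, giving roots s = 1 and s = (2/19)/(1/8) = 16/19.
Mean offspring μ = 117/152 + 2·1/8 = 155/152 > 1 (supercritical), so q < 1. The extinction probability is the smaller root: q = (2/19)/(1/8) = 16/19.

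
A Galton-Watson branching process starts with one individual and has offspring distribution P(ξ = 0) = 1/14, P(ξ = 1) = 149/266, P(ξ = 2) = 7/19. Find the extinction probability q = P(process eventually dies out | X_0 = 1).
q = 19/98

The pgf is f(s) = 1/14 + 149/266·s + 7/19·s². The extinction probability q is the smallest fixed point of f in [0, 1]. Setting s = f(s):
  7/19·s² + (149/266 − 1)·s + 1/14 = 0
  7/19·s² − (1/14 + 7/19)·s + 1/14 = 0
which factors as (s − 1)·(7/19·s − 1/14) = 0, giving roots s = 1 and s = (1/14)/(7/19) = 19/98.
Mean offspring μ = 149/266 + 2·7/19 = 345/266 > 1 (supercritical), so q < 1. The extinction probability is the smaller root: q = (1/14)/(7/19) = 19/98.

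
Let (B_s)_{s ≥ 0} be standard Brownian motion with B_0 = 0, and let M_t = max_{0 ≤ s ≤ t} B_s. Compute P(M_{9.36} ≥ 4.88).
P(M_{9.36} ≥ 4.88) = 2·P(B_{9.36} ≥ 4.88) = 2(1 − Φ(4.88/√9.36)) ≈ 0.1107

By the reflection principle for Brownian motion, P(M_t ≥ a) = 2 · P(B_t ≥ a) for a ≥ 0. Since B_t ~ N(0, t), P(B_t ≥ 4.88) = 1 − Φ(4.88/√t) = 1 − Φ(4.88/√9.36) = 1 − Φ(1.5951). So
  P(M_{9.36} ≥ 4.88) = 2(1 − Φ(1.5951)) ≈ 0.1107.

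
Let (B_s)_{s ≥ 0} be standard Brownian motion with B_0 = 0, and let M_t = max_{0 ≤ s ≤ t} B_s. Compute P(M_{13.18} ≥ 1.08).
P(M_{13.18} ≥ 1.08) = 2·P(B_{13.18} ≥ 1.08) = 2(1 − Φ(1.08/√13.18)) ≈ 0.7661

By the reflection principle for Brownian motion, P(M_t ≥ a) = 2 · P(B_t ≥ a) for a ≥ 0. Since B_t ~ N(0, t), P(B_t ≥ 1.08) = 1 − Φ(1.08/√t) = 1 − Φ(1.08/√13.18) = 1 − Φ(0.2975). So
  P(M_{13.18} ≥ 1.08) = 2(1 − Φ(0.2975)) ≈ 0.7661.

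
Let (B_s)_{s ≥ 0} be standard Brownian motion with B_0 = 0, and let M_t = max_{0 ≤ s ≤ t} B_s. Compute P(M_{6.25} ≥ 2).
P(M_{6.25} ≥ 2) = 2·P(B_{6.25} ≥ 2) = 2(1 − Φ(2/√6.25)) ≈ 0.4237

By the reflection principle for Brownian motion, P(M_t ≥ a) = 2 · P(B_t ≥ a) for a ≥ 0. Since B_t ~ N(0, t), P(B_t ≥ 2) = 1 − Φ(2/√t) = 1 − Φ(2/√6.25) = 1 − Φ(0.8000). So
  P(M_{6.25} ≥ 2) = 2(1 − Φ(0.8000)) ≈ 0.4237.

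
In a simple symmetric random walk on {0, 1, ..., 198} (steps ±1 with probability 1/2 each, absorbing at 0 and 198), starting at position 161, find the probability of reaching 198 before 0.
P(hit 198 before 0) = 161/198

Let u_k = P(hit 198 before 0 | start at k). Then u_0 = 0, u_198 = 1, and u_k = u_{k-1}/2 + u_{k+1}/2 for 1 ≤ k ≤ 197. This harmonic recurrence is solved by u_k = k/198, giving u_161 = 161/198.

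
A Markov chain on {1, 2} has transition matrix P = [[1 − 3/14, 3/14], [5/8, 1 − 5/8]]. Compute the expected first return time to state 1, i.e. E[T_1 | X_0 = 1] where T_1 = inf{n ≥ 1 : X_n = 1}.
E[T_1 | X_0 = 1] = 1/π_1 = 47/35

For an irreducible recurrent Markov chain with stationary distribution π, E[T_i | X_0 = i] = 1/π_i (Kac's formula). Here π_1 = (5/8)/(3/14 + 5/8) = (5/8)/(47/56) = 35/47, so E[T_1 | X_0 = 1] = 1/π_1 = (3/14 + 5/8)/(5/8) = (47/56)/(5/8) = 47/35.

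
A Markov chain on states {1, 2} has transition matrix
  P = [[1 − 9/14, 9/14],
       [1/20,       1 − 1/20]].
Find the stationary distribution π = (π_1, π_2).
π_1 = 7/97, π_2 = 90/97

Solve πP = π with π_1 + π_2 = 1. From πP = π: π_1 · (1 − 9/14) + π_2 · 1/20 = π_1 ⇒ π_2 · 1/20 = π_1 · 9/14 ⇒ π_2/π_1 = (9/14)/(1/20) = 90/7. Together with π_1 + π_2 = 1:
  π_1 = (1/20)/(9/14 + 1/20) = (1/20)/(97/140) = 7/97,
  π_2 = (9/14)/(9/14 + 1/20) = (9/14)/(97/140) = 90/97.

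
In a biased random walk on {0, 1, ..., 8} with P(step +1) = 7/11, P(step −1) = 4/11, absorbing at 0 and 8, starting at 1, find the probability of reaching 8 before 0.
P(hit 8 before 0) = (1 − (4/7)^1) / (1 − (4/7)^8) = 823543/1899755

Let u_k denote P(reach 8 before 0 | start at k). Boundary: u_0 = 0, u_8 = 1. Recurrence: u_k = 7/11·u_{k+1} + 4/11·u_{k-1} for 1 ≤ k ≤ 7. Try u_k = A + B·r^k with r = q/p = (4/11)/(7/11) = 4/7. Substitution satisfies the recurrence; boundary conditions give:
  u_k = (1 − r^k) / (1 − r^N) = (1 − (4/7)^1) / (1 − (4/7)^8) = 823543/1899755.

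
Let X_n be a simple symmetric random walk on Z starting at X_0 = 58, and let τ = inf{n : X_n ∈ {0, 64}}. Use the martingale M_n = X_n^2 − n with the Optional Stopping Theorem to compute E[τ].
E[τ] = 348

M_n = X_n^2 − n is a martingale (since E[X_{n+1}^2 | F_n] = X_n^2 + 1). By OST (τ has finite mean in a bounded region), E[M_τ] = E[M_0] = X_0^2 − 0 = 58^2 = 3364. Also E[M_τ] = E[X_τ^2] − E[τ]. The walk exits at 0 or 64, with P(hit 64 first) = 58/64, so E[X_τ^2] = 64^2 · 58/64 + 0 = 3712. Thus E[τ] = E[X_τ^2] − E[M_τ] = 3712 − 3364 = 348 = 58(64 − 58) = 348.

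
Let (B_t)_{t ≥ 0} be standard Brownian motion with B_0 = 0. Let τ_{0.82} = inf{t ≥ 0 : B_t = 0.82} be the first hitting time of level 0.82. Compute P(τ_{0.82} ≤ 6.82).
P(τ_{0.82} ≤ 6.82) = 2(1 − Φ(0.82/√6.82)) = 2(1 − Φ(0.3140)) ≈ 0.7535

By the reflection principle for standard BM, P(τ_b ≤ t) = 2 · P(B_t ≥ b). Since B_t ~ N(0, t), P(B_t ≥ 0.82) = 1 − Φ(0.82/√t) = 1 − Φ(0.82/√6.82) = 1 − Φ(0.3140) ≈ 0.37676. Doubling: P(τ_{0.82} ≤ 6.82) ≈ 2 · 0.37676 = 0.75352 ≈ 0.7535.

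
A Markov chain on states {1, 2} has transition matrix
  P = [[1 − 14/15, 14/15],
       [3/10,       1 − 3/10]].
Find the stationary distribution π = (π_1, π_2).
π_1 = 9/37, π_2 = 28/37

Solve πP = π with π_1 + π_2 = 1. From πP = π: π_1 · (1 − 14/15) + π_2 · 3/10 = π_1 ⇒ π_2 · 3/10 = π_1 · 14/15 ⇒ π_2/π_1 = (14/15)/(3/10) = 28/9. Together with π_1 + π_2 = 1:
  π_1 = (3/10)/(14/15 + 3/10) = (3/10)/(37/30) = 9/37,
  π_2 = (14/15)/(14/15 + 3/10) = (14/15)/(37/30) = 28/37.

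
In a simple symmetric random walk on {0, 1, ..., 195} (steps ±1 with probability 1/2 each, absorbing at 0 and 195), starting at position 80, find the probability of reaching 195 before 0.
P(hit 195 before 0) = 80/195 = 16/39

Let u_k = P(hit 195 before 0 | start at k). Then u_0 = 0, u_195 = 1, and u_k = u_{k-1}/2 + u_{k+1}/2 for 1 ≤ k ≤ 194. This harmonic recurrence is solved by u_k = k/195, giving u_80 = 80/195 = 16/39.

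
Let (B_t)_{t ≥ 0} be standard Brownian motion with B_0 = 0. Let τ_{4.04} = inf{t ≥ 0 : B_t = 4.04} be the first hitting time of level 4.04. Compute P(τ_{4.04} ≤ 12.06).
P(τ_{4.04} ≤ 12.06) = 2(1 − Φ(4.04/√12.06)) = 2(1 − Φ(1.1633)) ≈ 0.2447

By the reflection principle for standard BM, P(τ_b ≤ t) = 2 · P(B_t ≥ b). Since B_t ~ N(0, t), P(B_t ≥ 4.04) = 1 − Φ(4.04/√t) = 1 − Φ(4.04/√12.06) = 1 − Φ(1.1633) ≈ 0.12235. Doubling: P(τ_{4.04} ≤ 12.06) ≈ 2 · 0.12235 = 0.24470 ≈ 0.2447.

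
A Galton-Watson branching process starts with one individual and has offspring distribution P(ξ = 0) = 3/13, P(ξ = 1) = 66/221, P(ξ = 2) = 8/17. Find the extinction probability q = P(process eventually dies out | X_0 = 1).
q = 51/104

The pgf is f(s) = 3/13 + 66/221·s + 8/17·s². The extinction probability q is the smallest fixed point of f in [0, 1]. Setting s = f(s):
  8/17·s² + (66/221 − 1)·s + 3/13 = 0
  8/17·s² − (3/13 + 8/17)·s + 3/13 = 0
which factors as (s − 1)·(8/17·s − 3/13) = 0, giving roots s = 1 and s = (3/13)/(8/17) = 51/104.
Mean offspring μ = 66/221 + 2·8/17 = 274/221 > 1 (supercritical), so q < 1. The extinction probability is the smaller root: q = (3/13)/(8/17) = 51/104.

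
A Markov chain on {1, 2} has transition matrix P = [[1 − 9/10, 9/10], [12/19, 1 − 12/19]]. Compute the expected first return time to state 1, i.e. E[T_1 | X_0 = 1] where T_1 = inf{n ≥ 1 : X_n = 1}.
E[T_1 | X_0 = 1] = 1/π_1 = 97/40

For an irreducible recurrent Markov chain with stationary distribution π, E[T_i | X_0 = i] = 1/π_i (Kac's formula). Here π_1 = (12/19)/(9/10 + 12/19) = (12/19)/(291/190) = 40/97, so E[T_1 | X_0 = 1] = 1/π_1 = (9/10 + 12/19)/(12/19) = (291/190)/(12/19) = 97/40.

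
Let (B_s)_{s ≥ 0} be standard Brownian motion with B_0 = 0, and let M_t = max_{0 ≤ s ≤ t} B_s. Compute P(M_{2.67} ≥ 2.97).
P(M_{2.67} ≥ 2.97) = 2·P(B_{2.67} ≥ 2.97) = 2(1 − Φ(2.97/√2.67)) ≈ 0.0691

By the reflection principle for Brownian motion, P(M_t ≥ a) = 2 · P(B_t ≥ a) for a ≥ 0. Since B_t ~ N(0, t), P(B_t ≥ 2.97) = 1 − Φ(2.97/√t) = 1 − Φ(2.97/√2.67) = 1 − Φ(1.8176). So
  P(M_{2.67} ≥ 2.97) = 2(1 − Φ(1.8176)) ≈ 0.0691.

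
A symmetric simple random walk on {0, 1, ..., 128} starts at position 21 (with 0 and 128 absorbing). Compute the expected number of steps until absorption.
E[τ | X_0 = 21] = 2247

Let v_k = E[τ | X_0 = k]. Boundary: v_0 = v_128 = 0. Recurrence: v_k = 1 + (v_{k-1} + v_{k+1})/2 for 1 ≤ k ≤ 127. The particular solution to v_k − (v_{k-1} + v_{k+1})/2 = 1 is v_k = −k^2. Adding homogeneous solution A + B k and matching boundaries gives v_k = k (128 − k). Substituting k = 21: v_21 = 21 · 107 = 2247.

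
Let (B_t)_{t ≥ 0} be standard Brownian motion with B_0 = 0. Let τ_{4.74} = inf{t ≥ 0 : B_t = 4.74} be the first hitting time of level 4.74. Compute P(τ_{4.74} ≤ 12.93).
P(τ_{4.74} ≤ 12.93) = 2(1 − Φ(4.74/√12.93)) = 2(1 − Φ(1.3182)) ≈ 0.1874

By the reflection principle for standard BM, P(τ_b ≤ t) = 2 · P(B_t ≥ b). Since B_t ~ N(0, t), P(B_t ≥ 4.74) = 1 − Φ(4.74/√t) = 1 − Φ(4.74/√12.93) = 1 − Φ(1.3182) ≈ 0.09372. Doubling: P(τ_{4.74} ≤ 12.93) ≈ 2 · 0.09372 = 0.18744 ≈ 0.1874.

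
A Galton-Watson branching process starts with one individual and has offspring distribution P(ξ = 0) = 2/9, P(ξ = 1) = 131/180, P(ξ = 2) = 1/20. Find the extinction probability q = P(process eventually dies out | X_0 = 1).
q = 1

Mean offspring μ = 0·2/9 + 1·131/180 + 2·1/20 = 149/180 ≤ 1. For μ ≤ 1 with offspring not concentrated at 1, the Galton-Watson process goes extinct almost surely, so q = 1.
(Algebraic check: The pgf is f(s) = 2/9 + 131/180·s + 1/20·s². The extinction probability q is the smallest fixed point of f in [0, 1]. Setting s = f(s):
  1/20·s² + (131/180 − 1)·s + 2/9 = 0
  1/20·s² − (2/9 + 1/20)·s + 2/9 = 0
which factors as (s − 1)·(1/20·s − 2/9) = 0, giving roots s = 1 and s = (2/9)/(1/20) = 40/9. Since 40/9 ≥ 1, the smallest root in [0, 1] is s = 1.)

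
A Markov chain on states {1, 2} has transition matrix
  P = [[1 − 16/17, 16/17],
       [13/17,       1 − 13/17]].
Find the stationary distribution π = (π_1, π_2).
π_1 = 13/29, π_2 = 16/29

Solve πP = π with π_1 + π_2 = 1. From πP = π: π_1 · (1 − 16/17) + π_2 · 13/17 = π_1 ⇒ π_2 · 13/17 = π_1 · 16/17 ⇒ π_2/π_1 = (16/17)/(13/17) = 16/13. Together with π_1 + π_2 = 1:
  π_1 = (13/17)/(16/17 + 13/17) = (13/17)/(29/17) = 13/29,
  π_2 = (16/17)/(16/17 + 13/17) = (16/17)/(29/17) = 16/29.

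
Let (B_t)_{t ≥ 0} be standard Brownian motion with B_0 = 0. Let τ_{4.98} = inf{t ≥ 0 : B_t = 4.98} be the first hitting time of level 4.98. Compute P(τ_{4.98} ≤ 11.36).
P(τ_{4.98} ≤ 11.36) = 2(1 − Φ(4.98/√11.36)) = 2(1 − Φ(1.4775)) ≈ 0.1395

By the reflection principle for standard BM, P(τ_b ≤ t) = 2 · P(B_t ≥ b). Since B_t ~ N(0, t), P(B_t ≥ 4.98) = 1 − Φ(4.98/√t) = 1 − Φ(4.98/√11.36) = 1 − Φ(1.4775) ≈ 0.06977. Doubling: P(τ_{4.98} ≤ 11.36) ≈ 2 · 0.06977 = 0.13954 ≈ 0.1395.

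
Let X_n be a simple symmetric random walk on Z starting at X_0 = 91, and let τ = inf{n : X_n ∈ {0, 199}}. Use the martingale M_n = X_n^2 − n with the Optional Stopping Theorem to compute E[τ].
E[τ] = 9828

M_n = X_n^2 − n is a martingale (since E[X_{n+1}^2 | F_n] = X_n^2 + 1). By OST (τ has finite mean in a bounded region), E[M_τ] = E[M_0] = X_0^2 − 0 = 91^2 = 8281. Also E[M_τ] = E[X_τ^2] − E[τ]. The walk exits at 0 or 199, with P(hit 199 first) = 91/199, so E[X_τ^2] = 199^2 · 91/199 + 0 = 18109. Thus E[τ] = E[X_τ^2] − E[M_τ] = 18109 − 8281 = 9828 = 91(199 − 91) = 9828.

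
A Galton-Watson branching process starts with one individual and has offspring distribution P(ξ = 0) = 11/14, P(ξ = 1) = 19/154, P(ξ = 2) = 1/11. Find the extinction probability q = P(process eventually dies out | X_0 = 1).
q = 1

Mean offspring μ = 0·11/14 + 1·19/154 + 2·1/11 = 47/154 ≤ 1. For μ ≤ 1 with offspring not concentrated at 1, the Galton-Watson process goes extinct almost surely, so q = 1.
(Algebraic check: The pgf is f(s) = 11/14 + 19/154·s + 1/11·s². The extinction probability q is the smallest fixed point of f in [0, 1]. Setting s = f(s):
  1/11·s² + (19/154 − 1)·s + 11/14 = 0
  1/11·s² − (11/14 + 1/11)·s + 11/14 = 0
which factors as (s − 1)·(1/11·s − 11/14) = 0, giving roots s = 1 and s = (11/14)/(1/11) = 121/14. Since 121/14 ≥ 1, the smallest root in [0, 1] is s = 1.)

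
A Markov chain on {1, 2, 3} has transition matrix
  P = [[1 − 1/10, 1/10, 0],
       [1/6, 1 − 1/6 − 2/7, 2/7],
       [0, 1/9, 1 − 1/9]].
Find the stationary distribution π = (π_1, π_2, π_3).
π = (7/22, 21/110, 27/55)

This is a birth-death chain on three states, which satisfies detailed balance: π_1 · P_{12} = π_2 · P_{21} and π_2 · P_{23} = π_3 · P_{32}.
From π_1 · 1/10 = π_2 · 1/6: π_2/π_1 = (1/10)/(1/6) = 3/5.
From π_2 · 2/7 = π_3 · 1/9: π_3/π_2 = (2/7)/(1/9) = 18/7.
Take π_1 proportional to 1; then unnormalized π = (1, 3/5, 54/35). Normalize by dividing by the sum 22/7:
  π = (7/22, 21/110, 27/55).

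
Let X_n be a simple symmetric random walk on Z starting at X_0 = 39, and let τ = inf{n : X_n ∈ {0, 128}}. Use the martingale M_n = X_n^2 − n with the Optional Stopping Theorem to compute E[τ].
E[τ] = 3471

M_n = X_n^2 − n is a martingale (since E[X_{n+1}^2 | F_n] = X_n^2 + 1). By OST (τ has finite mean in a bounded region), E[M_τ] = E[M_0] = X_0^2 − 0 = 39^2 = 1521. Also E[M_τ] = E[X_τ^2] − E[τ]. The walk exits at 0 or 128, with P(hit 128 first) = 39/128, so E[X_τ^2] = 128^2 · 39/128 + 0 = 4992. Thus E[τ] = E[X_τ^2] − E[M_τ] = 4992 − 1521 = 3471 = 39(128 − 39) = 3471.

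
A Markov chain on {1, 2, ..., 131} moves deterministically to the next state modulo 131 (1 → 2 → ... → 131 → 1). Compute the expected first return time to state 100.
E[T_100 | X_0 = 100] = 131

The chain cycles deterministically, so starting at state 100 it returns in exactly 131 steps. Equivalently, the stationary distribution is uniform π_j = 1/131 for every state j, so by Kac's formula E[T_100] = 1/π_100 = 131.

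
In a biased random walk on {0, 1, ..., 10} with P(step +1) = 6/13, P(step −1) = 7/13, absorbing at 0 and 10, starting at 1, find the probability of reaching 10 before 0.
P(hit 10 before 0) = (1 − (7/6)^1) / (1 − (7/6)^10) = 10077696/222009073

Let u_k denote P(reach 10 before 0 | start at k). Boundary: u_0 = 0, u_10 = 1. Recurrence: u_k = 6/13·u_{k+1} + 7/13·u_{k-1} for 1 ≤ k ≤ 9. Try u_k = A + B·r^k with r = q/p = (7/13)/(6/13) = 7/6. Substitution satisfies the recurrence; boundary conditions give:
  u_k = (1 − r^k) / (1 − r^N) = (1 − (7/6)^1) / (1 − (7/6)^10) = 10077696/222009073.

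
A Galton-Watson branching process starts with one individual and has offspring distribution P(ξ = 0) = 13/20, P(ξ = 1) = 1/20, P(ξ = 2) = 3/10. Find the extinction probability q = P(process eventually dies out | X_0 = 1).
q = 1

Mean offspring μ = 0·13/20 + 1·1/20 + 2·3/10 = 13/20 ≤ 1. For μ ≤ 1 with offspring not concentrated at 1, the Galton-Watson process goes extinct almost surely, so q = 1.
(Algebraic check: The pgf is f(s) = 13/20 + 1/20·s + 3/10·s². The extinction probability q is the smallest fixed point of f in [0, 1]. Setting s = f(s):
  3/10·s² + (1/20 − 1)·s + 13/20 = 0
  3/10·s² − (13/20 + 3/10)·s + 13/20 = 0
which factors as (s − 1)·(3/10·s − 13/20) = 0, giving roots s = 1 and s = (13/20)/(3/10) = 13/6. Since 13/6 ≥ 1, the smallest root in [0, 1] is s = 1.)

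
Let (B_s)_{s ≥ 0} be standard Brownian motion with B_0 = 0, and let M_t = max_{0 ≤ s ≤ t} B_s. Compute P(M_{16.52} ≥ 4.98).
P(M_{16.52} ≥ 4.98) = 2·P(B_{16.52} ≥ 4.98) = 2(1 − Φ(4.98/√16.52)) ≈ 0.2205

By the reflection principle for Brownian motion, P(M_t ≥ a) = 2 · P(B_t ≥ a) for a ≥ 0. Since B_t ~ N(0, t), P(B_t ≥ 4.98) = 1 − Φ(4.98/√t) = 1 − Φ(4.98/√16.52) = 1 − Φ(1.2252). So
  P(M_{16.52} ≥ 4.98) = 2(1 − Φ(1.2252)) ≈ 0.2205.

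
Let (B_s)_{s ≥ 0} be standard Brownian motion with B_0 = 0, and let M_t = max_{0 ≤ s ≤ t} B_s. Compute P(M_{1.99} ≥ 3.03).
P(M_{1.99} ≥ 3.03) = 2·P(B_{1.99} ≥ 3.03) = 2(1 − Φ(3.03/√1.99)) ≈ 0.0317

By the reflection principle for Brownian motion, P(M_t ≥ a) = 2 · P(B_t ≥ a) for a ≥ 0. Since B_t ~ N(0, t), P(B_t ≥ 3.03) = 1 − Φ(3.03/√t) = 1 − Φ(3.03/√1.99) = 1 − Φ(2.1479). So
  P(M_{1.99} ≥ 3.03) = 2(1 − Φ(2.1479)) ≈ 0.0317.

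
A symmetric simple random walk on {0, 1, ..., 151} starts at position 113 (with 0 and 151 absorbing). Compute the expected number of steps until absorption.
E[τ | X_0 = 113] = 4294

Let v_k = E[τ | X_0 = k]. Boundary: v_0 = v_151 = 0. Recurrence: v_k = 1 + (v_{k-1} + v_{k+1})/2 for 1 ≤ k ≤ 150. The particular solution to v_k − (v_{k-1} + v_{k+1})/2 = 1 is v_k = −k^2. Adding homogeneous solution A + B k and matching boundaries gives v_k = k (151 − k). Substituting k = 113: v_113 = 113 · 38 = 4294.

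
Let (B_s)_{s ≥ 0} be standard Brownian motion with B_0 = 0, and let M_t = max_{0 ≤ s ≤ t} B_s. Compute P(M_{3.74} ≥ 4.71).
P(M_{3.74} ≥ 4.71) = 2·P(B_{3.74} ≥ 4.71) = 2(1 − Φ(4.71/√3.74)) ≈ 0.0149

By the reflection principle for Brownian motion, P(M_t ≥ a) = 2 · P(B_t ≥ a) for a ≥ 0. Since B_t ~ N(0, t), P(B_t ≥ 4.71) = 1 − Φ(4.71/√t) = 1 − Φ(4.71/√3.74) = 1 − Φ(2.4355). So
  P(M_{3.74} ≥ 4.71) = 2(1 − Φ(2.4355)) ≈ 0.0149.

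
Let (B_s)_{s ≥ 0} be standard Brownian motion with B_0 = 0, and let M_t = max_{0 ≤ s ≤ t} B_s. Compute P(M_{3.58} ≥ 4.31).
P(M_{3.58} ≥ 4.31) = 2·P(B_{3.58} ≥ 4.31) = 2(1 − Φ(4.31/√3.58)) ≈ 0.0227

By the reflection principle for Brownian motion, P(M_t ≥ a) = 2 · P(B_t ≥ a) for a ≥ 0. Since B_t ~ N(0, t), P(B_t ≥ 4.31) = 1 − Φ(4.31/√t) = 1 − Φ(4.31/√3.58) = 1 − Φ(2.2779). So
  P(M_{3.58} ≥ 4.31) = 2(1 − Φ(2.2779)) ≈ 0.0227.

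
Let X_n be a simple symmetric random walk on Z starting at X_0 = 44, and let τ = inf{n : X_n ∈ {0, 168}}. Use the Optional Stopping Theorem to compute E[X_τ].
E[X_τ] = 44

X_n is a martingale and τ is a bounded-mean stopping time (indeed τ is finite a.s. with bounded expectation since the walk is in a bounded region). By the OST, E[X_τ] = E[X_0] = 44. Equivalently: E[X_τ] = 168 · P(hit 168 first) + 0 · P(hit 0 first) = 168 · (44/168) = 44.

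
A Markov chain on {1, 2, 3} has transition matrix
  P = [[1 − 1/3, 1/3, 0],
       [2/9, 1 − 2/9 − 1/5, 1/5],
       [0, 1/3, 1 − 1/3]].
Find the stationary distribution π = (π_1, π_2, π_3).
π = (5/17, 15/34, 9/34)

This is a birth-death chain on three states, which satisfies detailed balance: π_1 · P_{12} = π_2 · P_{21} and π_2 · P_{23} = π_3 · P_{32}.
From π_1 · 1/3 = π_2 · 2/9: π_2/π_1 = (1/3)/(2/9) = 3/2.
From π_2 · 1/5 = π_3 · 1/3: π_3/π_2 = (1/5)/(1/3) = 3/5.
Take π_1 proportional to 1; then unnormalized π = (1, 3/2, 9/10). Normalize by dividing by the sum 17/5:
  π = (5/17, 15/34, 9/34).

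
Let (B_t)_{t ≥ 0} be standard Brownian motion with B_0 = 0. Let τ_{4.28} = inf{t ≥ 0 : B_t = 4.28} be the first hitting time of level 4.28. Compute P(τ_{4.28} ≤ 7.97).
P(τ_{4.28} ≤ 7.97) = 2(1 − Φ(4.28/√7.97)) = 2(1 − Φ(1.5161)) ≈ 0.1295

By the reflection principle for standard BM, P(τ_b ≤ t) = 2 · P(B_t ≥ b). Since B_t ~ N(0, t), P(B_t ≥ 4.28) = 1 − Φ(4.28/√t) = 1 − Φ(4.28/√7.97) = 1 − Φ(1.5161) ≈ 0.06475. Doubling: P(τ_{4.28} ≤ 7.97) ≈ 2 · 0.06475 = 0.12950 ≈ 0.1295.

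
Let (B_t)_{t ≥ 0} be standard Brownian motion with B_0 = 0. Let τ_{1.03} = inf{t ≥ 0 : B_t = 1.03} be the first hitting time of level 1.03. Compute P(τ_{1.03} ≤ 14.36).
P(τ_{1.03} ≤ 14.36) = 2(1 − Φ(1.03/√14.36)) = 2(1 − Φ(0.2718)) ≈ 0.7858

By the reflection principle for standard BM, P(τ_b ≤ t) = 2 · P(B_t ≥ b). Since B_t ~ N(0, t), P(B_t ≥ 1.03) = 1 − Φ(1.03/√t) = 1 − Φ(1.03/√14.36) = 1 − Φ(0.2718) ≈ 0.39289. Doubling: P(τ_{1.03} ≤ 14.36) ≈ 2 · 0.39289 = 0.78578 ≈ 0.7858.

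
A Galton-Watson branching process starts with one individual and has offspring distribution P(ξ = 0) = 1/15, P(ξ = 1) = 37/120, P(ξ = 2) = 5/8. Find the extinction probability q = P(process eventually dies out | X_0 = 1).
q = 8/75

The pgf is f(s) = 1/15 + 37/120·s + 5/8·s². The extinction probability q is the smallest fixed point of f in [0, 1]. Setting s = f(s):
  5/8·s² + (37/120 − 1)·s + 1/15 = 0
  5/8·s² − (1/15 + 5/8)·s + 1/15 = 0
which factors as (s − 1)·(5/8·s − 1/15) = 0, giving roots s = 1 and s = (1/15)/(5/8) = 8/75.
Mean offspring μ = 37/120 + 2·5/8 = 187/120 > 1 (supercritical), so q < 1. The extinction probability is the smaller root: q = (1/15)/(5/8) = 8/75.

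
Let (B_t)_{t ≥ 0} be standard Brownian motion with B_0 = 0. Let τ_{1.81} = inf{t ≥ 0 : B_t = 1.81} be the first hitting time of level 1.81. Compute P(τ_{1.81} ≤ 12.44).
P(τ_{1.81} ≤ 12.44) = 2(1 − Φ(1.81/√12.44)) = 2(1 − Φ(0.5132)) ≈ 0.6078

By the reflection principle for standard BM, P(τ_b ≤ t) = 2 · P(B_t ≥ b). Since B_t ~ N(0, t), P(B_t ≥ 1.81) = 1 − Φ(1.81/√t) = 1 − Φ(1.81/√12.44) = 1 − Φ(0.5132) ≈ 0.30391. Doubling: P(τ_{1.81} ≤ 12.44) ≈ 2 · 0.30391 = 0.60782 ≈ 0.6078.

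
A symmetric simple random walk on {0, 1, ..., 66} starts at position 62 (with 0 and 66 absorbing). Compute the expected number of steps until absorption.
E[τ | X_0 = 62] = 248

Let v_k = E[τ | X_0 = k]. Boundary: v_0 = v_66 = 0. Recurrence: v_k = 1 + (v_{k-1} + v_{k+1})/2 for 1 ≤ k ≤ 65. The particular solution to v_k − (v_{k-1} + v_{k+1})/2 = 1 is v_k = −k^2. Adding homogeneous solution A + B k and matching boundaries gives v_k = k (66 − k). Substituting k = 62: v_62 = 62 · 4 = 248.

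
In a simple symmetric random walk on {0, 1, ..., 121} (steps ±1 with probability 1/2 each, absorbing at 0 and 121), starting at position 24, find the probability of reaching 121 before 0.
P(hit 121 before 0) = 24/121

Let u_k = P(hit 121 before 0 | start at k). Then u_0 = 0, u_121 = 1, and u_k = u_{k-1}/2 + u_{k+1}/2 for 1 ≤ k ≤ 120. This harmonic recurrence is solved by u_k = k/121, giving u_24 = 24/121.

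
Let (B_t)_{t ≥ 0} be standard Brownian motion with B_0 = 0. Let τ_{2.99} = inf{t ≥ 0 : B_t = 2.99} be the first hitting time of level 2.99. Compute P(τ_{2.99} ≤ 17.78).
P(τ_{2.99} ≤ 17.78) = 2(1 − Φ(2.99/√17.78)) = 2(1 − Φ(0.7091)) ≈ 0.4783

By the reflection principle for standard BM, P(τ_b ≤ t) = 2 · P(B_t ≥ b). Since B_t ~ N(0, t), P(B_t ≥ 2.99) = 1 − Φ(2.99/√t) = 1 − Φ(2.99/√17.78) = 1 − Φ(0.7091) ≈ 0.23913. Doubling: P(τ_{2.99} ≤ 17.78) ≈ 2 · 0.23913 = 0.47826 ≈ 0.4783.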